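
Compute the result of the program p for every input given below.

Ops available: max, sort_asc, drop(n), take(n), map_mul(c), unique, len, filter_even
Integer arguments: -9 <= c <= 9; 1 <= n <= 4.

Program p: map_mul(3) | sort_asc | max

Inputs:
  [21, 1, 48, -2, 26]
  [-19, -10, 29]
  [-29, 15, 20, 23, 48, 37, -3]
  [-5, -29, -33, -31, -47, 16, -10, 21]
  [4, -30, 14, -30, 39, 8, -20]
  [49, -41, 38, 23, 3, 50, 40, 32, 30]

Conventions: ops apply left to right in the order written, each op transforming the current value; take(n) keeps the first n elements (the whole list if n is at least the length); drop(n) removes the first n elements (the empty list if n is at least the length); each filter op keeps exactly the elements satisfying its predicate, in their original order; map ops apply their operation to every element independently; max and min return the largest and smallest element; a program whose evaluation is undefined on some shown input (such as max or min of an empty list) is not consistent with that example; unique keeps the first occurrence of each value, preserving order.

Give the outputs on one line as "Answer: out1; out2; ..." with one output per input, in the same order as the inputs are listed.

144; 87; 144; 63; 117; 150

Execution, op by op:
  [21, 1, 48, -2, 26] -> [63, 3, 144, -6, 78] -> [-6, 3, 63, 78, 144] -> 144
  [-19, -10, 29] -> [-57, -30, 87] -> [-57, -30, 87] -> 87
  [-29, 15, 20, 23, 48, 37, -3] -> [-87, 45, 60, 69, 144, 111, -9] -> [-87, -9, 45, 60, 69, 111, 144] -> 144
  [-5, -29, -33, -31, -47, 16, -10, 21] -> [-15, -87, -99, -93, -141, 48, -30, 63] -> [-141, -99, -93, -87, -30, -15, 48, 63] -> 63
  [4, -30, 14, -30, 39, 8, -20] -> [12, -90, 42, -90, 117, 24, -60] -> [-90, -90, -60, 12, 24, 42, 117] -> 117
  [49, -41, 38, 23, 3, 50, 40, 32, 30] -> [147, -123, 114, 69, 9, 150, 120, 96, 90] -> [-123, 9, 69, 90, 96, 114, 120, 147, 150] -> 150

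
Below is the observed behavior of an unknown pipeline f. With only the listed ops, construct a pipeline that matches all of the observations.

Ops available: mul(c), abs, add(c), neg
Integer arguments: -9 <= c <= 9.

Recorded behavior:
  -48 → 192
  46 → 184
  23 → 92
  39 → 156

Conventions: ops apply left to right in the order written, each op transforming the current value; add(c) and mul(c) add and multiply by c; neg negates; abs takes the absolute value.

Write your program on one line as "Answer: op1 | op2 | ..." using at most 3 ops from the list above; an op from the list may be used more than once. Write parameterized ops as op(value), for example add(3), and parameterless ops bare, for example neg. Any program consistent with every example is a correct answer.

abs | mul(-4) | neg

Check, running the answer program on each example:
  -48 -> 48 -> -192 -> 192
  46 -> 46 -> -184 -> 184
  23 -> 23 -> -92 -> 92
  39 -> 39 -> -156 -> 156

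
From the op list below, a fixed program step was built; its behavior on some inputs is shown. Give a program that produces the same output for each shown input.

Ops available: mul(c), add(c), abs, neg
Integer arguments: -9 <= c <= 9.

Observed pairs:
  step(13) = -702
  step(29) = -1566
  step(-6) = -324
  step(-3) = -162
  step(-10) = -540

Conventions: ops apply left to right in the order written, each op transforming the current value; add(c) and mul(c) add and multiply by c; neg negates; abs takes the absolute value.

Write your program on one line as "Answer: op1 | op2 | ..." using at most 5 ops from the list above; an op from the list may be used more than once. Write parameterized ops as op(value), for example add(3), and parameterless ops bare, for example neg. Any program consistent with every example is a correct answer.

abs | mul(-3) | mul(-6) | neg | mul(3)

Check, running the answer program on each example:
  13 -> 13 -> -39 -> 234 -> -234 -> -702
  29 -> 29 -> -87 -> 522 -> -522 -> -1566
  -6 -> 6 -> -18 -> 108 -> -108 -> -324
  -3 -> 3 -> -9 -> 54 -> -54 -> -162
  -10 -> 10 -> -30 -> 180 -> -180 -> -540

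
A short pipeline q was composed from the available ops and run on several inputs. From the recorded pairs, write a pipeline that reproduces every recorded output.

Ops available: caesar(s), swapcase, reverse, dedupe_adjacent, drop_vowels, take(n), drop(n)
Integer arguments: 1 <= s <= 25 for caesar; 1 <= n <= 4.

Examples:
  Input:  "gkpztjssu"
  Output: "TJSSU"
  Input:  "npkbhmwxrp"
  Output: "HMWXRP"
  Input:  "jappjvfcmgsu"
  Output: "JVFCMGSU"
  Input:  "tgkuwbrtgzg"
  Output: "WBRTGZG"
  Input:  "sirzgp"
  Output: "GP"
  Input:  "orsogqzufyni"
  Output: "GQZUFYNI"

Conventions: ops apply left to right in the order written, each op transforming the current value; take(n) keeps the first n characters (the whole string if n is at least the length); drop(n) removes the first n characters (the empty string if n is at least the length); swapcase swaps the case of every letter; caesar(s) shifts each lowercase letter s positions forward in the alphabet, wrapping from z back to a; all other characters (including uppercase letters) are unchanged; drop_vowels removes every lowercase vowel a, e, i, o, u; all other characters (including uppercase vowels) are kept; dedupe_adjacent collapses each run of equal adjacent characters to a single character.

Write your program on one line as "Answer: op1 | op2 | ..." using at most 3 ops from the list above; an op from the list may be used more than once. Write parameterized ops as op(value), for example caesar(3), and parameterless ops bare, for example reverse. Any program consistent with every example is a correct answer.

drop(4) | swapcase

Check, running the answer program on each example:
  "gkpztjssu" -> "tjssu" -> "TJSSU"
  "npkbhmwxrp" -> "hmwxrp" -> "HMWXRP"
  "jappjvfcmgsu" -> "jvfcmgsu" -> "JVFCMGSU"
  "tgkuwbrtgzg" -> "wbrtgzg" -> "WBRTGZG"
  "sirzgp" -> "gp" -> "GP"
  "orsogqzufyni" -> "gqzufyni" -> "GQZUFYNI"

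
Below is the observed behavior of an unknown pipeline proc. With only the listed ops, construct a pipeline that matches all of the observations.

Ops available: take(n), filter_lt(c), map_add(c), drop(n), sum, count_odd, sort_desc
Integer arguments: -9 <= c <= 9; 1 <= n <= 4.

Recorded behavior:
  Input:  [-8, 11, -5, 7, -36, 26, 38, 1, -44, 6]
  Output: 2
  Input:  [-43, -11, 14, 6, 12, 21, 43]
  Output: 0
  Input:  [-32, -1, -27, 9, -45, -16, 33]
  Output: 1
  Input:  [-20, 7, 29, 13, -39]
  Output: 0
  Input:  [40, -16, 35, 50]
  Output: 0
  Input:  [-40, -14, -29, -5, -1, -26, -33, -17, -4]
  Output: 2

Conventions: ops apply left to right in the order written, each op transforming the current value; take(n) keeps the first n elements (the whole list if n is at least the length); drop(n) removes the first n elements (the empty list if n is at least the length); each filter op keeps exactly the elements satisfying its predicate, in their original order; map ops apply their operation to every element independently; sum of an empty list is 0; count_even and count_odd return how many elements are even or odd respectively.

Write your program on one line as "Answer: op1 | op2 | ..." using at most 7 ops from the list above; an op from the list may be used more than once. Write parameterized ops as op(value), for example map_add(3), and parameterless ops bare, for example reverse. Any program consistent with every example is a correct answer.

map_add(9) | sort_desc | filter_lt(6) | drop(1) | filter_lt(-5) | count_odd

Check, running the answer program on each example:
  [-8, 11, -5, 7, -36, 26, 38, 1, -44, 6] -> [1, 20, 4, 16, -27, 35, 47, 10, -35, 15] -> [47, 35, 20, 16, 15, 10, 4, 1, -27, -35] -> [4, 1, -27, -35] -> [1, -27, -35] -> [-27, -35] -> 2
  [-43, -11, 14, 6, 12, 21, 43] -> [-34, -2, 23, 15, 21, 30, 52] -> [52, 30, 23, 21, 15, -2, -34] -> [-2, -34] -> [-34] -> [-34] -> 0
  [-32, -1, -27, 9, -45, -16, 33] -> [-23, 8, -18, 18, -36, -7, 42] -> [42, 18, 8, -7, -18, -23, -36] -> [-7, -18, -23, -36] -> [-18, -23, -36] -> [-18, -23, -36] -> 1
  [-20, 7, 29, 13, -39] -> [-11, 16, 38, 22, -30] -> [38, 22, 16, -11, -30] -> [-11, -30] -> [-30] -> [-30] -> 0
  [40, -16, 35, 50] -> [49, -7, 44, 59] -> [59, 49, 44, -7] -> [-7] -> [] -> [] -> 0
  [-40, -14, -29, -5, -1, -26, -33, -17, -4] -> [-31, -5, -20, 4, 8, -17, -24, -8, 5] -> [8, 5, 4, -5, -8, -17, -20, -24, -31] -> [5, 4, -5, -8, -17, -20, -24, -31] -> [4, -5, -8, -17, -20, -24, -31] -> [-8, -17, -20, -24, -31] -> 2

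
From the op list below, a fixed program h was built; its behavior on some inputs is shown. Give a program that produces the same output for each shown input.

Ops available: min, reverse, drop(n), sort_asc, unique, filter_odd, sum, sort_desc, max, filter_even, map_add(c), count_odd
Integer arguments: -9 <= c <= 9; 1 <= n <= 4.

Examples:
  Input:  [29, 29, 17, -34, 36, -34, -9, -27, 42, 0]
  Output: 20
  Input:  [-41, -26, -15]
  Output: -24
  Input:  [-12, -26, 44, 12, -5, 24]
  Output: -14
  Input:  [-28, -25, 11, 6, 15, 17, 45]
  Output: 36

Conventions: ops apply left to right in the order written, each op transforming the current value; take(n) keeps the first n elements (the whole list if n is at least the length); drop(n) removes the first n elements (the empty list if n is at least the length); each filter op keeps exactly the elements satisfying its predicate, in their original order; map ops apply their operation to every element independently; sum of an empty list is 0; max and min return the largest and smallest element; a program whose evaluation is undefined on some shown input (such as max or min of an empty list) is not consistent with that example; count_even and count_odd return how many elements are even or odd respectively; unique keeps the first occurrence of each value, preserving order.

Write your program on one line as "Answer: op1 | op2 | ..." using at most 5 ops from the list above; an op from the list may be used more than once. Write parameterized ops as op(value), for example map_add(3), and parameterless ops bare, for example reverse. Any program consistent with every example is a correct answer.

filter_odd | map_add(-9) | sort_asc | max

Check, running the answer program on each example:
  [29, 29, 17, -34, 36, -34, -9, -27, 42, 0] -> [29, 29, 17, -9, -27] -> [20, 20, 8, -18, -36] -> [-36, -18, 8, 20, 20] -> 20
  [-41, -26, -15] -> [-41, -15] -> [-50, -24] -> [-50, -24] -> -24
  [-12, -26, 44, 12, -5, 24] -> [-5] -> [-14] -> [-14] -> -14
  [-28, -25, 11, 6, 15, 17, 45] -> [-25, 11, 15, 17, 45] -> [-34, 2, 6, 8, 36] -> [-34, 2, 6, 8, 36] -> 36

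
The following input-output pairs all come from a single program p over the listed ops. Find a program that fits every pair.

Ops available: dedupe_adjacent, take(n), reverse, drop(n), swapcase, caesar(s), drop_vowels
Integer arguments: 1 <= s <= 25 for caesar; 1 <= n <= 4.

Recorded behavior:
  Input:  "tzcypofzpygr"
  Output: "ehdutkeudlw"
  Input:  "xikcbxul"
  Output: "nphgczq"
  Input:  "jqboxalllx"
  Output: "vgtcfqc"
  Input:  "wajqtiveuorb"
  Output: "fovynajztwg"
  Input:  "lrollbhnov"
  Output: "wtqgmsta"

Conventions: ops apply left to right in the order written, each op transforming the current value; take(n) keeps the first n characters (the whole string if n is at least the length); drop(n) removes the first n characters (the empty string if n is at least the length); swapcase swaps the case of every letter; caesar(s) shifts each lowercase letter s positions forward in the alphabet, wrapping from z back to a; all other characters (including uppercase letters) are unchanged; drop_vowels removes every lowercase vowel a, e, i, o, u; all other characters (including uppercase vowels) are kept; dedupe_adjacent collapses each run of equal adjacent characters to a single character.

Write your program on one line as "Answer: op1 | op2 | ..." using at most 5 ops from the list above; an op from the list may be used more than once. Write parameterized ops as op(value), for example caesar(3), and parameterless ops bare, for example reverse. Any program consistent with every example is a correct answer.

drop(1) | caesar(5) | swapcase | dedupe_adjacent | swapcase

Check, running the answer program on each example:
  "tzcypofzpygr" -> "zcypofzpygr" -> "ehdutkeudlw" -> "EHDUTKEUDLW" -> "EHDUTKEUDLW" -> "ehdutkeudlw"
  "xikcbxul" -> "ikcbxul" -> "nphgczq" -> "NPHGCZQ" -> "NPHGCZQ" -> "nphgczq"
  "jqboxalllx" -> "qboxalllx" -> "vgtcfqqqc" -> "VGTCFQQQC" -> "VGTCFQC" -> "vgtcfqc"
  "wajqtiveuorb" -> "ajqtiveuorb" -> "fovynajztwg" -> "FOVYNAJZTWG" -> "FOVYNAJZTWG" -> "fovynajztwg"
  "lrollbhnov" -> "rollbhnov" -> "wtqqgmsta" -> "WTQQGMSTA" -> "WTQGMSTA" -> "wtqgmsta"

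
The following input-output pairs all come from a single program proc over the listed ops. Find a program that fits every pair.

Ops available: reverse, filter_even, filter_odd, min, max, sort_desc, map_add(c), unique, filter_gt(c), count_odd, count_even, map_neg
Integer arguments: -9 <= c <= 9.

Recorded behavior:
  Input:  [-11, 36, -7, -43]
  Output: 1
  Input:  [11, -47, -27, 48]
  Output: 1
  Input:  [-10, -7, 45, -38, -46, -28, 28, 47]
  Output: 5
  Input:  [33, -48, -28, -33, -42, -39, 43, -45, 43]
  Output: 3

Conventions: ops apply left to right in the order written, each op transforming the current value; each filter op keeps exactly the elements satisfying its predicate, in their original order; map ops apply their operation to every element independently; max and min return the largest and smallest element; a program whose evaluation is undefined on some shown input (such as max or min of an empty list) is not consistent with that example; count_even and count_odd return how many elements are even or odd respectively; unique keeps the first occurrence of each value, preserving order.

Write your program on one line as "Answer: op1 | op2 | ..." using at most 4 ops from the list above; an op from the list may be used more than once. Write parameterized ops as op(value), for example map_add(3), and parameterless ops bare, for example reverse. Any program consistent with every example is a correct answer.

map_add(-2) | map_neg | map_add(-5) | count_odd

Check, running the answer program on each example:
  [-11, 36, -7, -43] -> [-13, 34, -9, -45] -> [13, -34, 9, 45] -> [8, -39, 4, 40] -> 1
  [11, -47, -27, 48] -> [9, -49, -29, 46] -> [-9, 49, 29, -46] -> [-14, 44, 24, -51] -> 1
  [-10, -7, 45, -38, -46, -28, 28, 47] -> [-12, -9, 43, -40, -48, -30, 26, 45] -> [12, 9, -43, 40, 48, 30, -26, -45] -> [7, 4, -48, 35, 43, 25, -31, -50] -> 5
  [33, -48, -28, -33, -42, -39, 43, -45, 43] -> [31, -50, -30, -35, -44, -41, 41, -47, 41] -> [-31, 50, 30, 35, 44, 41, -41, 47, -41] -> [-36, 45, 25, 30, 39, 36, -46, 42, -46] -> 3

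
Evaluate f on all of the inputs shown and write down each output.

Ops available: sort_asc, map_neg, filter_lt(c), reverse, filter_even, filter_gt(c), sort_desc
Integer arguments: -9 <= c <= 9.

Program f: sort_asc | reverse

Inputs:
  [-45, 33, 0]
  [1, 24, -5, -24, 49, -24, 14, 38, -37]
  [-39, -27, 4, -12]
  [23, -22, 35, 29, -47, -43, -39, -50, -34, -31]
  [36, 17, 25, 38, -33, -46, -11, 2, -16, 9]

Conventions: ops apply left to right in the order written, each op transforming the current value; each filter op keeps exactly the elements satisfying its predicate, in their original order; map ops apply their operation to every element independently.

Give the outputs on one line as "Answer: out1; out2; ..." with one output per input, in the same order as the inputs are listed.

Execution, op by op:
  [-45, 33, 0] -> [-45, 0, 33] -> [33, 0, -45]
  [1, 24, -5, -24, 49, -24, 14, 38, -37] -> [-37, -24, -24, -5, 1, 14, 24, 38, 49] -> [49, 38, 24, 14, 1, -5, -24, -24, -37]
  [-39, -27, 4, -12] -> [-39, -27, -12, 4] -> [4, -12, -27, -39]
  [23, -22, 35, 29, -47, -43, -39, -50, -34, -31] -> [-50, -47, -43, -39, -34, -31, -22, 23, 29, 35] -> [35, 29, 23, -22, -31, -34, -39, -43, -47, -50]
  [36, 17, 25, 38, -33, -46, -11, 2, -16, 9] -> [-46, -33, -16, -11, 2, 9, 17, 25, 36, 38] -> [38, 36, 25, 17, 9, 2, -11, -16, -33, -46]

[33, 0, -45]; [49, 38, 24, 14, 1, -5, -24, -24, -37]; [4, -12, -27, -39]; [35, 29, 23, -22, -31, -34, -39, -43, -47, -50]; [38, 36, 25, 17, 9, 2, -11, -16, -33, -46]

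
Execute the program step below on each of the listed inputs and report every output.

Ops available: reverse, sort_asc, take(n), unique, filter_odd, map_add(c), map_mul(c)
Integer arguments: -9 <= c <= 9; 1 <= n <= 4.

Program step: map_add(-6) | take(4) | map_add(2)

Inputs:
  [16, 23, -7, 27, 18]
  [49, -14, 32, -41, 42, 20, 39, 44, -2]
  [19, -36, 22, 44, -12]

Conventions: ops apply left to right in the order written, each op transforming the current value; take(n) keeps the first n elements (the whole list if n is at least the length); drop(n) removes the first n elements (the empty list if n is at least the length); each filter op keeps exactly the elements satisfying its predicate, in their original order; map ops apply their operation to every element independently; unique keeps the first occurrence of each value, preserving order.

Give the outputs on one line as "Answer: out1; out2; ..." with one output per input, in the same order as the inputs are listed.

[12, 19, -11, 23]; [45, -18, 28, -45]; [15, -40, 18, 40]

Execution, op by op:
  [16, 23, -7, 27, 18] -> [10, 17, -13, 21, 12] -> [10, 17, -13, 21] -> [12, 19, -11, 23]
  [49, -14, 32, -41, 42, 20, 39, 44, -2] -> [43, -20, 26, -47, 36, 14, 33, 38, -8] -> [43, -20, 26, -47] -> [45, -18, 28, -45]
  [19, -36, 22, 44, -12] -> [13, -42, 16, 38, -18] -> [13, -42, 16, 38] -> [15, -40, 18, 40]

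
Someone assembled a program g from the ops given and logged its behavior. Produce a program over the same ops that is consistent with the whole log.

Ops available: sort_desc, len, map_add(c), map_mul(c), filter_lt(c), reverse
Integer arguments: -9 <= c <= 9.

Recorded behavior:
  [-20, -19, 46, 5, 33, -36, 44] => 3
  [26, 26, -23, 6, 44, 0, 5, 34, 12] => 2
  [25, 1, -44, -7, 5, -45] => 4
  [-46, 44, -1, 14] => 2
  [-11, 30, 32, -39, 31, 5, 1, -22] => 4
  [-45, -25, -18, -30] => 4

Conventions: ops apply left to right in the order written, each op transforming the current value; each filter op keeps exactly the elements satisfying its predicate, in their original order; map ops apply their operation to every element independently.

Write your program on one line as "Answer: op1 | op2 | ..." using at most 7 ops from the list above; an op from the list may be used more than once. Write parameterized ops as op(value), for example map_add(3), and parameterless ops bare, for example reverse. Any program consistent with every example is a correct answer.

filter_lt(7) | sort_desc | filter_lt(5) | map_mul(-3) | map_mul(-7) | len

Check, running the answer program on each example:
  [-20, -19, 46, 5, 33, -36, 44] -> [-20, -19, 5, -36] -> [5, -19, -20, -36] -> [-19, -20, -36] -> [57, 60, 108] -> [-399, -420, -756] -> 3
  [26, 26, -23, 6, 44, 0, 5, 34, 12] -> [-23, 6, 0, 5] -> [6, 5, 0, -23] -> [0, -23] -> [0, 69] -> [0, -483] -> 2
  [25, 1, -44, -7, 5, -45] -> [1, -44, -7, 5, -45] -> [5, 1, -7, -44, -45] -> [1, -7, -44, -45] -> [-3, 21, 132, 135] -> [21, -147, -924, -945] -> 4
  [-46, 44, -1, 14] -> [-46, -1] -> [-1, -46] -> [-1, -46] -> [3, 138] -> [-21, -966] -> 2
  [-11, 30, 32, -39, 31, 5, 1, -22] -> [-11, -39, 5, 1, -22] -> [5, 1, -11, -22, -39] -> [1, -11, -22, -39] -> [-3, 33, 66, 117] -> [21, -231, -462, -819] -> 4
  [-45, -25, -18, -30] -> [-45, -25, -18, -30] -> [-18, -25, -30, -45] -> [-18, -25, -30, -45] -> [54, 75, 90, 135] -> [-378, -525, -630, -945] -> 4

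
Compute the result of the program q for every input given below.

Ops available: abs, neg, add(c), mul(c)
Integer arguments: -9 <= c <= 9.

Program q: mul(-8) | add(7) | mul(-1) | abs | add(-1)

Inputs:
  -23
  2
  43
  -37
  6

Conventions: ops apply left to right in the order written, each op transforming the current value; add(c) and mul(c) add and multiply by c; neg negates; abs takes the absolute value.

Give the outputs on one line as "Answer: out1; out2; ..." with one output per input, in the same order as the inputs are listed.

Execution, op by op:
  -23 -> 184 -> 191 -> -191 -> 191 -> 190
  2 -> -16 -> -9 -> 9 -> 9 -> 8
  43 -> -344 -> -337 -> 337 -> 337 -> 336
  -37 -> 296 -> 303 -> -303 -> 303 -> 302
  6 -> -48 -> -41 -> 41 -> 41 -> 40

190; 8; 336; 302; 40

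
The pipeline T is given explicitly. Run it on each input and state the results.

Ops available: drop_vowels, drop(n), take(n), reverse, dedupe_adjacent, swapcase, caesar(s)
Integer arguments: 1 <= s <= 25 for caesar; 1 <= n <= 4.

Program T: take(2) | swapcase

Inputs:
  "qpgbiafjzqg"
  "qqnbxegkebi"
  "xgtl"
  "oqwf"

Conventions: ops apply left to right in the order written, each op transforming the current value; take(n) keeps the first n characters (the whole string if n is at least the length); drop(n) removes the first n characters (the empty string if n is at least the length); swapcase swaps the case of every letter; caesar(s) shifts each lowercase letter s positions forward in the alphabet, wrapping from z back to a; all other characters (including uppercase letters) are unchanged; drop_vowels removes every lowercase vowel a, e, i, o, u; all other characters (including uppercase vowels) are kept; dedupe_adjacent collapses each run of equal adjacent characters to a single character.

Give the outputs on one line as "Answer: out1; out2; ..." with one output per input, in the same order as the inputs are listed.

Execution, op by op:
  "qpgbiafjzqg" -> "qp" -> "QP"
  "qqnbxegkebi" -> "qq" -> "QQ"
  "xgtl" -> "xg" -> "XG"
  "oqwf" -> "oq" -> "OQ"

"QP"; "QQ"; "XG"; "OQ"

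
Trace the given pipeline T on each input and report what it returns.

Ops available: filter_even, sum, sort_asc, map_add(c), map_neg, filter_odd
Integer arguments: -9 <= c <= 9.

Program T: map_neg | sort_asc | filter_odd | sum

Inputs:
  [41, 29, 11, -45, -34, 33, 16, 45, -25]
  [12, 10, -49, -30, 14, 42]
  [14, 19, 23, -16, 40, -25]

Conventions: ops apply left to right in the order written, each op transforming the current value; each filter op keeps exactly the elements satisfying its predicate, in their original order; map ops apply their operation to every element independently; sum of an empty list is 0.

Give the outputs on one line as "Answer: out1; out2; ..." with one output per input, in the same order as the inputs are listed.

Execution, op by op:
  [41, 29, 11, -45, -34, 33, 16, 45, -25] -> [-41, -29, -11, 45, 34, -33, -16, -45, 25] -> [-45, -41, -33, -29, -16, -11, 25, 34, 45] -> [-45, -41, -33, -29, -11, 25, 45] -> -89
  [12, 10, -49, -30, 14, 42] -> [-12, -10, 49, 30, -14, -42] -> [-42, -14, -12, -10, 30, 49] -> [49] -> 49
  [14, 19, 23, -16, 40, -25] -> [-14, -19, -23, 16, -40, 25] -> [-40, -23, -19, -14, 16, 25] -> [-23, -19, 25] -> -17

-89; 49; -17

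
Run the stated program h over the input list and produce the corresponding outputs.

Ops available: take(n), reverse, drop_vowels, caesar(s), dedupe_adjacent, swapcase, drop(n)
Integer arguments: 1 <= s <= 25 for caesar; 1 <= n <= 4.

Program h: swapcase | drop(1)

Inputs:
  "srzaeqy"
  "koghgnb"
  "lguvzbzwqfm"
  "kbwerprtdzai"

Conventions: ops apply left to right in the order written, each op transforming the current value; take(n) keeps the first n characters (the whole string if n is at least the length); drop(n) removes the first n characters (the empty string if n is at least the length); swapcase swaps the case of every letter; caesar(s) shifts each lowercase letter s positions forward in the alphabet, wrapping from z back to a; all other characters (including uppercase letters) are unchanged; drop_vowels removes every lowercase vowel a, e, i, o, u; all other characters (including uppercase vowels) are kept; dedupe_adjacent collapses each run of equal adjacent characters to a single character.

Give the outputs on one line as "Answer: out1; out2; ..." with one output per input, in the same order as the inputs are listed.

"RZAEQY"; "OGHGNB"; "GUVZBZWQFM"; "BWERPRTDZAI"

Execution, op by op:
  "srzaeqy" -> "SRZAEQY" -> "RZAEQY"
  "koghgnb" -> "KOGHGNB" -> "OGHGNB"
  "lguvzbzwqfm" -> "LGUVZBZWQFM" -> "GUVZBZWQFM"
  "kbwerprtdzai" -> "KBWERPRTDZAI" -> "BWERPRTDZAI"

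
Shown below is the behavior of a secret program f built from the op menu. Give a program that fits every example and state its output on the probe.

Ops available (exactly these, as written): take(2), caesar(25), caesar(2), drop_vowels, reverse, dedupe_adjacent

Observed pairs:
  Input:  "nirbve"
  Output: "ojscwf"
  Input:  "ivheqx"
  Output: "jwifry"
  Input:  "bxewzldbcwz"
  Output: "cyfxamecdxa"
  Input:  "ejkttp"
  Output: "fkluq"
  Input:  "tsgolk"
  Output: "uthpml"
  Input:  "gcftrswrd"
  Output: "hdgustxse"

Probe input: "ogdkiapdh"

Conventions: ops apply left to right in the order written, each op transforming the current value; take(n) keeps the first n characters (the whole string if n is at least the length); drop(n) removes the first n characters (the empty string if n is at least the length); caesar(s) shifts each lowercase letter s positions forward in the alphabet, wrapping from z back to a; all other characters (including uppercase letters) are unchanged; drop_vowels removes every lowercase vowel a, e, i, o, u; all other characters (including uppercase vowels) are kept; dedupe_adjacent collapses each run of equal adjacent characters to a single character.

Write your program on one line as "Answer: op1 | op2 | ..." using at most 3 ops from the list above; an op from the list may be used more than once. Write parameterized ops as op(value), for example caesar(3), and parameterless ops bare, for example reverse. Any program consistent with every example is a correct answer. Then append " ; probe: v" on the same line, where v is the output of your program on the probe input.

caesar(25) | dedupe_adjacent | caesar(2) ; probe: "pheljbqei"

Check, running the answer program on each example:
  "nirbve" -> "mhqaud" -> "mhqaud" -> "ojscwf"
  "ivheqx" -> "hugdpw" -> "hugdpw" -> "jwifry"
  "bxewzldbcwz" -> "awdvykcabvy" -> "awdvykcabvy" -> "cyfxamecdxa"
  "ejkttp" -> "dijsso" -> "dijso" -> "fkluq"
  "tsgolk" -> "srfnkj" -> "srfnkj" -> "uthpml"
  "gcftrswrd" -> "fbesqrvqc" -> "fbesqrvqc" -> "hdgustxse"
  probe: "ogdkiapdh" -> "nfcjhzocg" -> "nfcjhzocg" -> "pheljbqei"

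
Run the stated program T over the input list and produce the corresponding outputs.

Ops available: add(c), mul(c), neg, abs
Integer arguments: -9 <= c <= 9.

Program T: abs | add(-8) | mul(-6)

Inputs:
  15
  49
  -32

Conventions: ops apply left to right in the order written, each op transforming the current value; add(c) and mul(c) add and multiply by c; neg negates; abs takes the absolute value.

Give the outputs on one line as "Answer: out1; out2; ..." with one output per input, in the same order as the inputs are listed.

Execution, op by op:
  15 -> 15 -> 7 -> -42
  49 -> 49 -> 41 -> -246
  -32 -> 32 -> 24 -> -144

-42; -246; -144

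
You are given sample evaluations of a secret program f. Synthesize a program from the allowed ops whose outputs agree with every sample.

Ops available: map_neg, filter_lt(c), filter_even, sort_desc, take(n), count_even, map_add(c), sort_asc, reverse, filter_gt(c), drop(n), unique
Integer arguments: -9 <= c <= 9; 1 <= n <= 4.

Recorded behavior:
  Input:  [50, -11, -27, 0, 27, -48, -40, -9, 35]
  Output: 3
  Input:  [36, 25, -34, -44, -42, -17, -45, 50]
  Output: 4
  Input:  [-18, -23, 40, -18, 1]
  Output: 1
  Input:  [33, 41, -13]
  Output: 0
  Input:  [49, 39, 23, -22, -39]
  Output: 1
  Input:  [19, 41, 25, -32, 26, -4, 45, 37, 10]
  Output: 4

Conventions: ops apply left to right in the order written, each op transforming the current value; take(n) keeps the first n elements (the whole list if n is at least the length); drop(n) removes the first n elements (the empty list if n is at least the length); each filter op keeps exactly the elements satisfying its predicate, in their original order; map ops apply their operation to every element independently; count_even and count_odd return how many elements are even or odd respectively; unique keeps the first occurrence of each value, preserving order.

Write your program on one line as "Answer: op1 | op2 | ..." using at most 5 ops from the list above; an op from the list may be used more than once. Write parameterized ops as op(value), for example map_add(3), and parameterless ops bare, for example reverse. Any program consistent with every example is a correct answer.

unique | map_add(-2) | drop(2) | count_even

Check, running the answer program on each example:
  [50, -11, -27, 0, 27, -48, -40, -9, 35] -> [50, -11, -27, 0, 27, -48, -40, -9, 35] -> [48, -13, -29, -2, 25, -50, -42, -11, 33] -> [-29, -2, 25, -50, -42, -11, 33] -> 3
  [36, 25, -34, -44, -42, -17, -45, 50] -> [36, 25, -34, -44, -42, -17, -45, 50] -> [34, 23, -36, -46, -44, -19, -47, 48] -> [-36, -46, -44, -19, -47, 48] -> 4
  [-18, -23, 40, -18, 1] -> [-18, -23, 40, 1] -> [-20, -25, 38, -1] -> [38, -1] -> 1
  [33, 41, -13] -> [33, 41, -13] -> [31, 39, -15] -> [-15] -> 0
  [49, 39, 23, -22, -39] -> [49, 39, 23, -22, -39] -> [47, 37, 21, -24, -41] -> [21, -24, -41] -> 1
  [19, 41, 25, -32, 26, -4, 45, 37, 10] -> [19, 41, 25, -32, 26, -4, 45, 37, 10] -> [17, 39, 23, -34, 24, -6, 43, 35, 8] -> [23, -34, 24, -6, 43, 35, 8] -> 4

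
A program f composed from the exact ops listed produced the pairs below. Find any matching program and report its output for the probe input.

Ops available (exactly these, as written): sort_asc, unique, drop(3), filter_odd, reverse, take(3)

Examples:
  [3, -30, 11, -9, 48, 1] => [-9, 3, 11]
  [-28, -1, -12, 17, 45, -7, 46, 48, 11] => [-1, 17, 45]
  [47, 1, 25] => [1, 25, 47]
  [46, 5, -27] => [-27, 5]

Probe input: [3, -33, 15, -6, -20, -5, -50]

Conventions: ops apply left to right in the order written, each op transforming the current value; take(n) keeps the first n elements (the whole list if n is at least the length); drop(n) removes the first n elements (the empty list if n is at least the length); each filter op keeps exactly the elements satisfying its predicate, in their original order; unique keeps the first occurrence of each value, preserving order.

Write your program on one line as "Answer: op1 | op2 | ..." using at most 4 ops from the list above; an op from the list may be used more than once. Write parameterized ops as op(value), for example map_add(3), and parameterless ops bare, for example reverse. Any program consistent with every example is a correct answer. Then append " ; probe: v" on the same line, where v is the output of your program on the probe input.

filter_odd | take(3) | sort_asc ; probe: [-33, 3, 15]

Check, running the answer program on each example:
  [3, -30, 11, -9, 48, 1] -> [3, 11, -9, 1] -> [3, 11, -9] -> [-9, 3, 11]
  [-28, -1, -12, 17, 45, -7, 46, 48, 11] -> [-1, 17, 45, -7, 11] -> [-1, 17, 45] -> [-1, 17, 45]
  [47, 1, 25] -> [47, 1, 25] -> [47, 1, 25] -> [1, 25, 47]
  [46, 5, -27] -> [5, -27] -> [5, -27] -> [-27, 5]
  probe: [3, -33, 15, -6, -20, -5, -50] -> [3, -33, 15, -5] -> [3, -33, 15] -> [-33, 3, 15]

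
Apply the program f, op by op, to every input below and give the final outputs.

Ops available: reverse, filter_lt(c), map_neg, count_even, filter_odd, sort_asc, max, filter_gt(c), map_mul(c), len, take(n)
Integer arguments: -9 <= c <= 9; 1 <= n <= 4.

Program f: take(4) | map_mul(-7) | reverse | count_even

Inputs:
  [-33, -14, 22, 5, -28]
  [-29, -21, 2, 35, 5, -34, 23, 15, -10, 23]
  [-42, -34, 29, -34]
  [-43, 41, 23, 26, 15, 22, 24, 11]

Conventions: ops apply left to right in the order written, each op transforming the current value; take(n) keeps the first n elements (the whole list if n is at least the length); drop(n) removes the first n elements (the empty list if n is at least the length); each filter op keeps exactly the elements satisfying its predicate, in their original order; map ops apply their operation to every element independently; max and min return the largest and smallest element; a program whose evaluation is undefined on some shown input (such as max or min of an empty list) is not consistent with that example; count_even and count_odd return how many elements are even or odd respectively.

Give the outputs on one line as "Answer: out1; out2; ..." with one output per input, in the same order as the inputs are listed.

2; 1; 3; 1

Execution, op by op:
  [-33, -14, 22, 5, -28] -> [-33, -14, 22, 5] -> [231, 98, -154, -35] -> [-35, -154, 98, 231] -> 2
  [-29, -21, 2, 35, 5, -34, 23, 15, -10, 23] -> [-29, -21, 2, 35] -> [203, 147, -14, -245] -> [-245, -14, 147, 203] -> 1
  [-42, -34, 29, -34] -> [-42, -34, 29, -34] -> [294, 238, -203, 238] -> [238, -203, 238, 294] -> 3
  [-43, 41, 23, 26, 15, 22, 24, 11] -> [-43, 41, 23, 26] -> [301, -287, -161, -182] -> [-182, -161, -287, 301] -> 1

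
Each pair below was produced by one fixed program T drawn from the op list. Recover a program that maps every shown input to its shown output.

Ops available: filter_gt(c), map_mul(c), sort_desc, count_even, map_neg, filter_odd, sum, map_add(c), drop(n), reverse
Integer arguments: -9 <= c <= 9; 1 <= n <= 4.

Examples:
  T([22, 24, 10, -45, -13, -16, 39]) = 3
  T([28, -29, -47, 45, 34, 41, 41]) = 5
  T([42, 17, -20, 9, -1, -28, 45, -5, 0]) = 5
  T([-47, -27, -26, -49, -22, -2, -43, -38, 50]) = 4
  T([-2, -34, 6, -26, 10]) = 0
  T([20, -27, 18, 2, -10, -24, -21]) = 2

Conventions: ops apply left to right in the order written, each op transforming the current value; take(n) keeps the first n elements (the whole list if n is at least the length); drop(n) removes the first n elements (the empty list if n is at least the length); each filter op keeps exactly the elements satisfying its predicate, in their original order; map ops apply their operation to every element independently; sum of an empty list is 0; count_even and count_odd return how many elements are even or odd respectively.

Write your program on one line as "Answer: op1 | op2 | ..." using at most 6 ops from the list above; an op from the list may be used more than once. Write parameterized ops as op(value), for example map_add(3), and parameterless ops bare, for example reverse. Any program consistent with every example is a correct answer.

reverse | map_mul(-5) | filter_odd | map_add(9) | count_even

Check, running the answer program on each example:
  [22, 24, 10, -45, -13, -16, 39] -> [39, -16, -13, -45, 10, 24, 22] -> [-195, 80, 65, 225, -50, -120, -110] -> [-195, 65, 225] -> [-186, 74, 234] -> 3
  [28, -29, -47, 45, 34, 41, 41] -> [41, 41, 34, 45, -47, -29, 28] -> [-205, -205, -170, -225, 235, 145, -140] -> [-205, -205, -225, 235, 145] -> [-196, -196, -216, 244, 154] -> 5
  [42, 17, -20, 9, -1, -28, 45, -5, 0] -> [0, -5, 45, -28, -1, 9, -20, 17, 42] -> [0, 25, -225, 140, 5, -45, 100, -85, -210] -> [25, -225, 5, -45, -85] -> [34, -216, 14, -36, -76] -> 5
  [-47, -27, -26, -49, -22, -2, -43, -38, 50] -> [50, -38, -43, -2, -22, -49, -26, -27, -47] -> [-250, 190, 215, 10, 110, 245, 130, 135, 235] -> [215, 245, 135, 235] -> [224, 254, 144, 244] -> 4
  [-2, -34, 6, -26, 10] -> [10, -26, 6, -34, -2] -> [-50, 130, -30, 170, 10] -> [] -> [] -> 0
  [20, -27, 18, 2, -10, -24, -21] -> [-21, -24, -10, 2, 18, -27, 20] -> [105, 120, 50, -10, -90, 135, -100] -> [105, 135] -> [114, 144] -> 2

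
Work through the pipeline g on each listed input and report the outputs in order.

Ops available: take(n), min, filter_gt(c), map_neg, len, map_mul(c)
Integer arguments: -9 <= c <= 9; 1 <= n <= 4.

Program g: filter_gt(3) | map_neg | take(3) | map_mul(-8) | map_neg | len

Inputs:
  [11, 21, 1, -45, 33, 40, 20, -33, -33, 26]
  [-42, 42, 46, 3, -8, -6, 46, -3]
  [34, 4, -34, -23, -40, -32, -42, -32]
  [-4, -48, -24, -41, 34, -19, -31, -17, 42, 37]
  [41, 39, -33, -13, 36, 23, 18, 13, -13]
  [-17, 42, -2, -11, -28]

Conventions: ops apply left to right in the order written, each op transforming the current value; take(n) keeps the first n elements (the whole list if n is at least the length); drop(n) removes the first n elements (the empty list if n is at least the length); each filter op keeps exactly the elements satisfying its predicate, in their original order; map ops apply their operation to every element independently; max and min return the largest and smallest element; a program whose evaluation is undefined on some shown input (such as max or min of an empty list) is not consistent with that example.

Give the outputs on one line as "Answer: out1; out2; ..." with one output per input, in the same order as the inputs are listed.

3; 3; 2; 3; 3; 1

Execution, op by op:
  [11, 21, 1, -45, 33, 40, 20, -33, -33, 26] -> [11, 21, 33, 40, 20, 26] -> [-11, -21, -33, -40, -20, -26] -> [-11, -21, -33] -> [88, 168, 264] -> [-88, -168, -264] -> 3
  [-42, 42, 46, 3, -8, -6, 46, -3] -> [42, 46, 46] -> [-42, -46, -46] -> [-42, -46, -46] -> [336, 368, 368] -> [-336, -368, -368] -> 3
  [34, 4, -34, -23, -40, -32, -42, -32] -> [34, 4] -> [-34, -4] -> [-34, -4] -> [272, 32] -> [-272, -32] -> 2
  [-4, -48, -24, -41, 34, -19, -31, -17, 42, 37] -> [34, 42, 37] -> [-34, -42, -37] -> [-34, -42, -37] -> [272, 336, 296] -> [-272, -336, -296] -> 3
  [41, 39, -33, -13, 36, 23, 18, 13, -13] -> [41, 39, 36, 23, 18, 13] -> [-41, -39, -36, -23, -18, -13] -> [-41, -39, -36] -> [328, 312, 288] -> [-328, -312, -288] -> 3
  [-17, 42, -2, -11, -28] -> [42] -> [-42] -> [-42] -> [336] -> [-336] -> 1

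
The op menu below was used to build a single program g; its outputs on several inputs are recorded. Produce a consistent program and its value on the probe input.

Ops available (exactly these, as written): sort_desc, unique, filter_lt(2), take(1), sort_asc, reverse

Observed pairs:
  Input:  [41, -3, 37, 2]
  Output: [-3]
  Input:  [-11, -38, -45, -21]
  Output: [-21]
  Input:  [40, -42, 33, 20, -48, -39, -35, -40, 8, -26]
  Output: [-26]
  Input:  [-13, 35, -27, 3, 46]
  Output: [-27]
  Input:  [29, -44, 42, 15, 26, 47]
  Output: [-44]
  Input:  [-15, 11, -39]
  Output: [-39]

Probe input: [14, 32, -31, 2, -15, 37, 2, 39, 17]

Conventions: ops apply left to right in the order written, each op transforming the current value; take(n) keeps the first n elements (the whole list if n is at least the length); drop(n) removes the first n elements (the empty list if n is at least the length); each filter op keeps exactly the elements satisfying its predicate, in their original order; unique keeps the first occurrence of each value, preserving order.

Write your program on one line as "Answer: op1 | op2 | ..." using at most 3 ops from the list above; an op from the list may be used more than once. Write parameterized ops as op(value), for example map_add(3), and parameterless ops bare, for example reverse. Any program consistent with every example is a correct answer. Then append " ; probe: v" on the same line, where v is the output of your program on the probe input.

reverse | filter_lt(2) | take(1) ; probe: [-15]

Check, running the answer program on each example:
  [41, -3, 37, 2] -> [2, 37, -3, 41] -> [-3] -> [-3]
  [-11, -38, -45, -21] -> [-21, -45, -38, -11] -> [-21, -45, -38, -11] -> [-21]
  [40, -42, 33, 20, -48, -39, -35, -40, 8, -26] -> [-26, 8, -40, -35, -39, -48, 20, 33, -42, 40] -> [-26, -40, -35, -39, -48, -42] -> [-26]
  [-13, 35, -27, 3, 46] -> [46, 3, -27, 35, -13] -> [-27, -13] -> [-27]
  [29, -44, 42, 15, 26, 47] -> [47, 26, 15, 42, -44, 29] -> [-44] -> [-44]
  [-15, 11, -39] -> [-39, 11, -15] -> [-39, -15] -> [-39]
  probe: [14, 32, -31, 2, -15, 37, 2, 39, 17] -> [17, 39, 2, 37, -15, 2, -31, 32, 14] -> [-15, -31] -> [-15]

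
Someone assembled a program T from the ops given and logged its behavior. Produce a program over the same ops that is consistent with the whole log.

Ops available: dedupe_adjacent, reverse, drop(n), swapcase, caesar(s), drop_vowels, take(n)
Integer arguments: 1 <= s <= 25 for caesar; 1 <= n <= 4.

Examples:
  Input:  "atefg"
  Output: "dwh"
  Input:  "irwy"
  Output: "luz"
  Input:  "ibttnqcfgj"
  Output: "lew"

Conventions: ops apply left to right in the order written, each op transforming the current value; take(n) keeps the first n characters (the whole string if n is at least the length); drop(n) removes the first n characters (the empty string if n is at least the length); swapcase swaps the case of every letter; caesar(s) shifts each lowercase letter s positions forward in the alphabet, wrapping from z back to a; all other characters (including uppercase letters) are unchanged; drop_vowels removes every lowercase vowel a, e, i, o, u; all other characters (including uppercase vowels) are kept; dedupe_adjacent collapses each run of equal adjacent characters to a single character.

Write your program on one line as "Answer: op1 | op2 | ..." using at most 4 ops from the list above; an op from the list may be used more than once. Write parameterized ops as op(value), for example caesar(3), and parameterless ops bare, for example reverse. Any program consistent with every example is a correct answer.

caesar(23) | caesar(6) | dedupe_adjacent | take(3)

Check, running the answer program on each example:
  "atefg" -> "xqbcd" -> "dwhij" -> "dwhij" -> "dwh"
  "irwy" -> "fotv" -> "luzb" -> "luzb" -> "luz"
  "ibttnqcfgj" -> "fyqqknzcdg" -> "lewwqtfijm" -> "lewqtfijm" -> "lew"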